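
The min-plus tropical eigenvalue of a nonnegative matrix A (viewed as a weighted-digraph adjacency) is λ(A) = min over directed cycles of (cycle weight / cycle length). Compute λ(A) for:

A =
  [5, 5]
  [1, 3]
λ(A) = 3

Enumerate directed cycles and compute their means (weight / length). Sample:
  cycle 0 → 0: weight = 5, length = 1, mean = 5/1 ≈ 5.000
  cycle 1 → 1: weight = 3, length = 1, mean = 3/1 ≈ 3.000
  cycle 0 → 1 → 0: weight = 6, length = 2, mean = 6/2 ≈ 3.000
  cycle 1 → 0 → 1: weight = 6, length = 2, mean = 6/2 ≈ 3.000
Minimum mean = 3.000, attained e.g. along the cycle 1 → 1 with weight 3 and length 1. So λ(A) = 3/1 = 3.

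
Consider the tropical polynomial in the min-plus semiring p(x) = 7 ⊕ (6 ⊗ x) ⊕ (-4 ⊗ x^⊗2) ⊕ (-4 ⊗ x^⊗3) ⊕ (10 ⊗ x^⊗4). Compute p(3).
p(3) = 2

A tropical monomial a ⊗ x^⊗i evaluates to a + i · x. Evaluating each term at x = 3:
  Term 0 contributes 7 + 0 · 3 = 7
  Term 1 contributes 6 + 1 · 3 = 9
  Term 2 contributes -4 + 2 · 3 = 2
  Term 3 contributes -4 + 3 · 3 = 5
  Term 4 contributes 10 + 4 · 3 = 22
p(3) = ⊕ of these = min[7, 9, 2, 5, 22] = 2.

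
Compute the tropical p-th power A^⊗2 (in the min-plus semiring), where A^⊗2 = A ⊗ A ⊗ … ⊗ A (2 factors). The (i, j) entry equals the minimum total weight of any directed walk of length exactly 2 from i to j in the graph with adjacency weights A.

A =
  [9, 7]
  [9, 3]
A^⊗2 =
  [16, 10]
  [12, 6]

Each entry (A^⊗2)_ij equals the minimum over all length-2 walks i = v_0 → v_1 → … → v_2 = j of Σ_t A[v_t][v_{t+1}]. For example, for (i, j) = (0, 1) we minimise over 2 possible intermediate vertex sequences; the minimum is 10, attained along the walk 0 → 1 → 1.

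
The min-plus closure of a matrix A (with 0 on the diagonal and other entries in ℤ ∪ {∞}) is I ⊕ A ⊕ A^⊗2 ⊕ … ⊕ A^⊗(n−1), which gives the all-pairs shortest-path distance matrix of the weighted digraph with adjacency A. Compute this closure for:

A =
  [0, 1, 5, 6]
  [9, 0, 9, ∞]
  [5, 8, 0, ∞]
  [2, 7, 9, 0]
Closure =
  [0, 1, 5, 6]
  [9, 0, 9, 15]
  [5, 6, 0, 11]
  [2, 3, 7, 0]

This is the Floyd-Warshall all-pairs shortest-path computation. For each intermediate vertex k = 0, 1, …, 3, update dist[i][j] ← min(dist[i][j], dist[i][k] + dist[k][j]). The final matrix gives, for each (i, j), the minimum total weight of any directed path from i to j (possibly empty when i = j).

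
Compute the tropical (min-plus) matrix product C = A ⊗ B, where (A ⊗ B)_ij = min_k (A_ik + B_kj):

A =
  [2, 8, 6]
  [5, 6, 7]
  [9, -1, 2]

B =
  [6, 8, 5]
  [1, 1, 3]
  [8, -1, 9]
A ⊗ B =
  [8, 5, 7]
  [7, 6, 9]
  [0, 0, 2]

Apply the min-plus product entry-by-entry:
  C[0][0] = min over k of (A[0][0] + B[0][0] = 2 + 6 = 8, A[0][1] + B[1][0] = 8 + 1 = 9, A[0][2] + B[2][0] = 6 + 8 = 14) = 8 (attained at k = 0)
  C[0][1] = min over k of (A[0][0] + B[0][1] = 2 + 8 = 10, A[0][1] + B[1][1] = 8 + 1 = 9, A[0][2] + B[2][1] = 6 + -1 = 5) = 5 (attained at k = 2)
  C[0][2] = min over k of (A[0][0] + B[0][2] = 2 + 5 = 7, A[0][1] + B[1][2] = 8 + 3 = 11, A[0][2] + B[2][2] = 6 + 9 = 15) = 7 (attained at k = 0)
  C[1][0] = min over k of (A[1][0] + B[0][0] = 5 + 6 = 11, A[1][1] + B[1][0] = 6 + 1 = 7, A[1][2] + B[2][0] = 7 + 8 = 15) = 7 (attained at k = 1)
  C[1][1] = min over k of (A[1][0] + B[0][1] = 5 + 8 = 13, A[1][1] + B[1][1] = 6 + 1 = 7, A[1][2] + B[2][1] = 7 + -1 = 6) = 6 (attained at k = 2)
  C[1][2] = min over k of (A[1][0] + B[0][2] = 5 + 5 = 10, A[1][1] + B[1][2] = 6 + 3 = 9, A[1][2] + B[2][2] = 7 + 9 = 16) = 9 (attained at k = 1)
  C[2][0] = min over k of (A[2][0] + B[0][0] = 9 + 6 = 15, A[2][1] + B[1][0] = -1 + 1 = 0, A[2][2] + B[2][0] = 2 + 8 = 10) = 0 (attained at k = 1)
  C[2][1] = min over k of (A[2][0] + B[0][1] = 9 + 8 = 17, A[2][1] + B[1][1] = -1 + 1 = 0, A[2][2] + B[2][1] = 2 + -1 = 1) = 0 (attained at k = 1)
  C[2][2] = min over k of (A[2][0] + B[0][2] = 9 + 5 = 14, A[2][1] + B[1][2] = -1 + 3 = 2, A[2][2] + B[2][2] = 2 + 9 = 11) = 2 (attained at k = 1)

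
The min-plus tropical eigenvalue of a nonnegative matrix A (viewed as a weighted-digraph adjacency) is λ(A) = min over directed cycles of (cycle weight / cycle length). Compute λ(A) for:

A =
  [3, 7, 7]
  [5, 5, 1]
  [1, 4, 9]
λ(A) = 5/2

Enumerate directed cycles and compute their means (weight / length). Sample:
  cycle 0 → 0: weight = 3, length = 1, mean = 3/1 ≈ 3.000
  cycle 1 → 1: weight = 5, length = 1, mean = 5/1 ≈ 5.000
  cycle 2 → 2: weight = 9, length = 1, mean = 9/1 ≈ 9.000
  cycle 0 → 1 → 0: weight = 12, length = 2, mean = 12/2 ≈ 6.000
  cycle 0 → 2 → 0: weight = 8, length = 2, mean = 8/2 ≈ 4.000
  cycle 1 → 0 → 1: weight = 12, length = 2, mean = 12/2 ≈ 6.000
Minimum mean = 2.500, attained e.g. along the cycle 1 → 2 → 1 with weight 5 and length 2. So λ(A) = 5/2 = 5/2.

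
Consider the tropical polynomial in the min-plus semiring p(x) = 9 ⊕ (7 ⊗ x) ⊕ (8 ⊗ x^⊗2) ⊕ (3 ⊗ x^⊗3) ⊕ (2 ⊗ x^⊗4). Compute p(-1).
p(-1) = -2

A tropical monomial a ⊗ x^⊗i evaluates to a + i · x. Evaluating each term at x = -1:
  Term 0 contributes 9 + 0 · -1 = 9
  Term 1 contributes 7 + 1 · -1 = 6
  Term 2 contributes 8 + 2 · -1 = 6
  Term 3 contributes 3 + 3 · -1 = 0
  Term 4 contributes 2 + 4 · -1 = -2
p(-1) = ⊕ of these = min[9, 6, 6, 0, -2] = -2.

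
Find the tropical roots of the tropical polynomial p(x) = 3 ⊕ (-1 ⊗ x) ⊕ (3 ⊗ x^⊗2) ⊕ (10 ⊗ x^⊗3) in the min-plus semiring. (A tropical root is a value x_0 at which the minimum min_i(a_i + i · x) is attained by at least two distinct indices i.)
Roots: {-7, -4, 4}

Each tropical root is a break point of the lower envelope of the lines y = a_i + i · x (there are 4 lines, with slopes 0, 1, ..., 3). Only the lines that attain the minimum somewhere contribute to roots; other lines are dominated. Here the surviving (envelope) indices are i = 3, i = 2, i = 1, i = 0.
Intersections between consecutive envelope lines give the roots: for adjacent envelope indices i < j the intersection is x = (a_i − a_j) / (j − i). Reading off the sorted break points: {-7, -4, 4}.
Verification: at each break x_0, at least two indices attain the minimum of min_i(a_i + i · x_0).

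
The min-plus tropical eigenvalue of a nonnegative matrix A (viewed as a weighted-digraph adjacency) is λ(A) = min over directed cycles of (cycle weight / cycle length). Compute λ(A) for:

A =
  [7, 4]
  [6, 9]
λ(A) = 5

Enumerate directed cycles and compute their means (weight / length). Sample:
  cycle 0 → 0: weight = 7, length = 1, mean = 7/1 ≈ 7.000
  cycle 1 → 1: weight = 9, length = 1, mean = 9/1 ≈ 9.000
  cycle 0 → 1 → 0: weight = 10, length = 2, mean = 10/2 ≈ 5.000
  cycle 1 → 0 → 1: weight = 10, length = 2, mean = 10/2 ≈ 5.000
Minimum mean = 5.000, attained e.g. along the cycle 0 → 1 → 0 with weight 10 and length 2. So λ(A) = 10/2 = 5.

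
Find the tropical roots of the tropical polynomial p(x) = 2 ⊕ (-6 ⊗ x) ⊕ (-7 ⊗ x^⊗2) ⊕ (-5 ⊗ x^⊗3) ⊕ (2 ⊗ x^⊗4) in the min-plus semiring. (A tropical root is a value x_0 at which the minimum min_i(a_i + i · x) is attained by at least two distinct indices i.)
Roots: {-7, -2, 1, 8}

Each tropical root is a break point of the lower envelope of the lines y = a_i + i · x (there are 5 lines, with slopes 0, 1, ..., 4). Only the lines that attain the minimum somewhere contribute to roots; other lines are dominated. Here the surviving (envelope) indices are i = 4, i = 3, i = 2, i = 1, i = 0.
Intersections between consecutive envelope lines give the roots: for adjacent envelope indices i < j the intersection is x = (a_i − a_j) / (j − i). Reading off the sorted break points: {-7, -2, 1, 8}.
Verification: at each break x_0, at least two indices attain the minimum of min_i(a_i + i · x_0).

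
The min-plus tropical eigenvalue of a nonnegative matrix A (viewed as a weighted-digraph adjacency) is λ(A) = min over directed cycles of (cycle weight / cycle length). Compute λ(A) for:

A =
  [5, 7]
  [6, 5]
λ(A) = 5

Enumerate directed cycles and compute their means (weight / length). Sample:
  cycle 0 → 0: weight = 5, length = 1, mean = 5/1 ≈ 5.000
  cycle 1 → 1: weight = 5, length = 1, mean = 5/1 ≈ 5.000
  cycle 0 → 1 → 0: weight = 13, length = 2, mean = 13/2 ≈ 6.500
  cycle 1 → 0 → 1: weight = 13, length = 2, mean = 13/2 ≈ 6.500
Minimum mean = 5.000, attained e.g. along the cycle 0 → 0 with weight 5 and length 1. So λ(A) = 5/1 = 5.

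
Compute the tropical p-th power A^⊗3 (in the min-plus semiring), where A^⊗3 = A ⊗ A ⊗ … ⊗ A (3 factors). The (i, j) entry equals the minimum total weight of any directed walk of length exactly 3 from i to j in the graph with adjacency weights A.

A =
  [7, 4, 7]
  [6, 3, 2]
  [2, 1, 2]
A^⊗3 =
  [8, 7, 8]
  [6, 5, 5]
  [5, 4, 5]

Each entry (A^⊗3)_ij equals the minimum over all length-3 walks i = v_0 → v_1 → … → v_3 = j of Σ_t A[v_t][v_{t+1}]. For example, for (i, j) = (0, 2) we minimise over 9 possible intermediate vertex sequences; the minimum is 8, attained along the walk 0 → 1 → 2 → 2.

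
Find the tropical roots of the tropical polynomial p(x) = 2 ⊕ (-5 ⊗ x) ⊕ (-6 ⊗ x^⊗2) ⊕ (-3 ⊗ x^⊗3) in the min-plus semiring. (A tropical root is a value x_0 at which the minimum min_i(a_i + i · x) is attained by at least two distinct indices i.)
Roots: {-3, 1, 7}

Each tropical root is a break point of the lower envelope of the lines y = a_i + i · x (there are 4 lines, with slopes 0, 1, ..., 3). Only the lines that attain the minimum somewhere contribute to roots; other lines are dominated. Here the surviving (envelope) indices are i = 3, i = 2, i = 1, i = 0.
Intersections between consecutive envelope lines give the roots: for adjacent envelope indices i < j the intersection is x = (a_i − a_j) / (j − i). Reading off the sorted break points: {-3, 1, 7}.
Verification: at each break x_0, at least two indices attain the minimum of min_i(a_i + i · x_0).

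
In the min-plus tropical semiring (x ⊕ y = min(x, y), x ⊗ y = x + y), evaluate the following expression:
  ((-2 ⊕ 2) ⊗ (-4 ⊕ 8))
((-2 ⊕ 2) ⊗ (-4 ⊕ 8)) = -6

Expand innermost to outermost. Recall ⊕ takes the minimum of its arguments and ⊗ takes their sum. Working out the expression ((-2 ⊕ 2) ⊗ (-4 ⊕ 8)) gives -6.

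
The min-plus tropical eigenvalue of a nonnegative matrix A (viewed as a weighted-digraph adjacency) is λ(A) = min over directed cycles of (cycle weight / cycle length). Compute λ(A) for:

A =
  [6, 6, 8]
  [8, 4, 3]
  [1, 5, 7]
λ(A) = 10/3

Enumerate directed cycles and compute their means (weight / length). Sample:
  cycle 0 → 0: weight = 6, length = 1, mean = 6/1 ≈ 6.000
  cycle 1 → 1: weight = 4, length = 1, mean = 4/1 ≈ 4.000
  cycle 2 → 2: weight = 7, length = 1, mean = 7/1 ≈ 7.000
  cycle 0 → 1 → 0: weight = 14, length = 2, mean = 14/2 ≈ 7.000
  cycle 0 → 2 → 0: weight = 9, length = 2, mean = 9/2 ≈ 4.500
  cycle 1 → 0 → 1: weight = 14, length = 2, mean = 14/2 ≈ 7.000
Minimum mean = 3.333, attained e.g. along the cycle 0 → 1 → 2 → 0 with weight 10 and length 3. So λ(A) = 10/3 = 10/3.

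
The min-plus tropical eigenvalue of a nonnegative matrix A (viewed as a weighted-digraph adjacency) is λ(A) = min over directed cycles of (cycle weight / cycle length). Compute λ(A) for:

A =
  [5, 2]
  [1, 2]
λ(A) = 3/2

Enumerate directed cycles and compute their means (weight / length). Sample:
  cycle 0 → 0: weight = 5, length = 1, mean = 5/1 ≈ 5.000
  cycle 1 → 1: weight = 2, length = 1, mean = 2/1 ≈ 2.000
  cycle 0 → 1 → 0: weight = 3, length = 2, mean = 3/2 ≈ 1.500
  cycle 1 → 0 → 1: weight = 3, length = 2, mean = 3/2 ≈ 1.500
Minimum mean = 1.500, attained e.g. along the cycle 0 → 1 → 0 with weight 3 and length 2. So λ(A) = 3/2 = 3/2.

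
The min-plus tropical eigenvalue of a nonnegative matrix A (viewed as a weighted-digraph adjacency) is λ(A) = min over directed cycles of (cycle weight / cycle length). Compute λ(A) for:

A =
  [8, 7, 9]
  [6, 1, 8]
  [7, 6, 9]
λ(A) = 1

Enumerate directed cycles and compute their means (weight / length). Sample:
  cycle 0 → 0: weight = 8, length = 1, mean = 8/1 ≈ 8.000
  cycle 1 → 1: weight = 1, length = 1, mean = 1/1 ≈ 1.000
  cycle 2 → 2: weight = 9, length = 1, mean = 9/1 ≈ 9.000
  cycle 0 → 1 → 0: weight = 13, length = 2, mean = 13/2 ≈ 6.500
  cycle 0 → 2 → 0: weight = 16, length = 2, mean = 16/2 ≈ 8.000
  cycle 1 → 0 → 1: weight = 13, length = 2, mean = 13/2 ≈ 6.500
Minimum mean = 1.000, attained e.g. along the cycle 1 → 1 with weight 1 and length 1. So λ(A) = 1/1 = 1.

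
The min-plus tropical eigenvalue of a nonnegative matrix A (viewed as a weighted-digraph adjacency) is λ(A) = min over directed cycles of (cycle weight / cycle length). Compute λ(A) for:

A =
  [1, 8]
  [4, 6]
λ(A) = 1

Enumerate directed cycles and compute their means (weight / length). Sample:
  cycle 0 → 0: weight = 1, length = 1, mean = 1/1 ≈ 1.000
  cycle 1 → 1: weight = 6, length = 1, mean = 6/1 ≈ 6.000
  cycle 0 → 1 → 0: weight = 12, length = 2, mean = 12/2 ≈ 6.000
  cycle 1 → 0 → 1: weight = 12, length = 2, mean = 12/2 ≈ 6.000
Minimum mean = 1.000, attained e.g. along the cycle 0 → 0 with weight 1 and length 1. So λ(A) = 1/1 = 1.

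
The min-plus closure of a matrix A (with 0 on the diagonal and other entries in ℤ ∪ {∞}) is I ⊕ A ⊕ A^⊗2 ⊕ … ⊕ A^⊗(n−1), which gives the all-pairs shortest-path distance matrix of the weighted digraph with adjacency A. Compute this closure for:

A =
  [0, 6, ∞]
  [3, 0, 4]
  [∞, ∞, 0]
Closure =
  [0, 6, 10]
  [3, 0, 4]
  [∞, ∞, 0]

This is the Floyd-Warshall all-pairs shortest-path computation. For each intermediate vertex k = 0, 1, …, 2, update dist[i][j] ← min(dist[i][j], dist[i][k] + dist[k][j]). The final matrix gives, for each (i, j), the minimum total weight of any directed path from i to j (possibly empty when i = j).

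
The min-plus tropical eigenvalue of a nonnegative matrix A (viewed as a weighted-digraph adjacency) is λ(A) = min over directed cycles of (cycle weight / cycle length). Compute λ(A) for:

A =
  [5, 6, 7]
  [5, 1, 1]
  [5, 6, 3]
λ(A) = 1

Enumerate directed cycles and compute their means (weight / length). Sample:
  cycle 0 → 0: weight = 5, length = 1, mean = 5/1 ≈ 5.000
  cycle 1 → 1: weight = 1, length = 1, mean = 1/1 ≈ 1.000
  cycle 2 → 2: weight = 3, length = 1, mean = 3/1 ≈ 3.000
  cycle 0 → 1 → 0: weight = 11, length = 2, mean = 11/2 ≈ 5.500
  cycle 0 → 2 → 0: weight = 12, length = 2, mean = 12/2 ≈ 6.000
  cycle 1 → 0 → 1: weight = 11, length = 2, mean = 11/2 ≈ 5.500
Minimum mean = 1.000, attained e.g. along the cycle 1 → 1 with weight 1 and length 1. So λ(A) = 1/1 = 1.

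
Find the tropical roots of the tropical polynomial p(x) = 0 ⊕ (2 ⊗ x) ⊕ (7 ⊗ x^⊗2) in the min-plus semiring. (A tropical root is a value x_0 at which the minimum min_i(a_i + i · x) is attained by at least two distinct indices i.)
Roots: {-5, -2}

Each tropical root is a break point of the lower envelope of the lines y = a_i + i · x (there are 3 lines, with slopes 0, 1, ..., 2). Only the lines that attain the minimum somewhere contribute to roots; other lines are dominated. Here the surviving (envelope) indices are i = 2, i = 1, i = 0.
Intersections between consecutive envelope lines give the roots: for adjacent envelope indices i < j the intersection is x = (a_i − a_j) / (j − i). Reading off the sorted break points: {-5, -2}.
Verification: at each break x_0, at least two indices attain the minimum of min_i(a_i + i · x_0).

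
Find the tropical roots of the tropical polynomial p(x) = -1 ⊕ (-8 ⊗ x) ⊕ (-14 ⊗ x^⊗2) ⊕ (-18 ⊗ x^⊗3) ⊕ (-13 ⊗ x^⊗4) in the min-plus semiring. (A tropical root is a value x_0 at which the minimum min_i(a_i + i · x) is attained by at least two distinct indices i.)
Roots: {-5, 4, 6, 7}

Each tropical root is a break point of the lower envelope of the lines y = a_i + i · x (there are 5 lines, with slopes 0, 1, ..., 4). Only the lines that attain the minimum somewhere contribute to roots; other lines are dominated. Here the surviving (envelope) indices are i = 4, i = 3, i = 2, i = 1, i = 0.
Intersections between consecutive envelope lines give the roots: for adjacent envelope indices i < j the intersection is x = (a_i − a_j) / (j − i). Reading off the sorted break points: {-5, 4, 6, 7}.
Verification: at each break x_0, at least two indices attain the minimum of min_i(a_i + i · x_0).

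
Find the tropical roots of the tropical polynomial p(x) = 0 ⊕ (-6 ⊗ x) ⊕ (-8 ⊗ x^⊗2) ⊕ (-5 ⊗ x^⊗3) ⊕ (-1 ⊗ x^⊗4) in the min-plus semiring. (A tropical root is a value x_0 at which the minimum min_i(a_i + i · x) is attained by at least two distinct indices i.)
Roots: {-4, -3, 2, 6}

Each tropical root is a break point of the lower envelope of the lines y = a_i + i · x (there are 5 lines, with slopes 0, 1, ..., 4). Only the lines that attain the minimum somewhere contribute to roots; other lines are dominated. Here the surviving (envelope) indices are i = 4, i = 3, i = 2, i = 1, i = 0.
Intersections between consecutive envelope lines give the roots: for adjacent envelope indices i < j the intersection is x = (a_i − a_j) / (j − i). Reading off the sorted break points: {-4, -3, 2, 6}.
Verification: at each break x_0, at least two indices attain the minimum of min_i(a_i + i · x_0).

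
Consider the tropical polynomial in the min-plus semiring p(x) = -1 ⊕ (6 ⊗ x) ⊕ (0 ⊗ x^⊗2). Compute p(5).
p(5) = -1

A tropical monomial a ⊗ x^⊗i evaluates to a + i · x. Evaluating each term at x = 5:
  Term 0 contributes -1 + 0 · 5 = -1
  Term 1 contributes 6 + 1 · 5 = 11
  Term 2 contributes 0 + 2 · 5 = 10
p(5) = ⊕ of these = min[-1, 11, 10] = -1.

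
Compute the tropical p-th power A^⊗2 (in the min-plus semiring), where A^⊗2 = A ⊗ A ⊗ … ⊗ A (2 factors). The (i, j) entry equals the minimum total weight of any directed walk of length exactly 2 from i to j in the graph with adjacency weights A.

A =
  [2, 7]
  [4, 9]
A^⊗2 =
  [4, 9]
  [6, 11]

Each entry (A^⊗2)_ij equals the minimum over all length-2 walks i = v_0 → v_1 → … → v_2 = j of Σ_t A[v_t][v_{t+1}]. For example, for (i, j) = (0, 1) we minimise over 2 possible intermediate vertex sequences; the minimum is 9, attained along the walk 0 → 0 → 1.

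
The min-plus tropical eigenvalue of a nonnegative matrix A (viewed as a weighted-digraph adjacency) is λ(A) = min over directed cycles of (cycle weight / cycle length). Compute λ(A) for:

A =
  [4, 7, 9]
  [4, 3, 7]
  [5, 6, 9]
λ(A) = 3

Enumerate directed cycles and compute their means (weight / length). Sample:
  cycle 0 → 0: weight = 4, length = 1, mean = 4/1 ≈ 4.000
  cycle 1 → 1: weight = 3, length = 1, mean = 3/1 ≈ 3.000
  cycle 2 → 2: weight = 9, length = 1, mean = 9/1 ≈ 9.000
  cycle 0 → 1 → 0: weight = 11, length = 2, mean = 11/2 ≈ 5.500
  cycle 0 → 2 → 0: weight = 14, length = 2, mean = 14/2 ≈ 7.000
  cycle 1 → 0 → 1: weight = 11, length = 2, mean = 11/2 ≈ 5.500
Minimum mean = 3.000, attained e.g. along the cycle 1 → 1 with weight 3 and length 1. So λ(A) = 3/1 = 3.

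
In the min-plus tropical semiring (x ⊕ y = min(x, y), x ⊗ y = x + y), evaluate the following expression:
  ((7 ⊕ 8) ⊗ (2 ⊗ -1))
((7 ⊕ 8) ⊗ (2 ⊗ -1)) = 8

Expand innermost to outermost. Recall ⊕ takes the minimum of its arguments and ⊗ takes their sum. Working out the expression ((7 ⊕ 8) ⊗ (2 ⊗ -1)) gives 8.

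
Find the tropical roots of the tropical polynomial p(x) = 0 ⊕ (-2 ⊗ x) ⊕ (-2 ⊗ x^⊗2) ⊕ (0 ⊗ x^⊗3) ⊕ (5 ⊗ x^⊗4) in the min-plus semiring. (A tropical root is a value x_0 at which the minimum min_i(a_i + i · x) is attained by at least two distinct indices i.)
Roots: {-5, -2, 0, 2}

Each tropical root is a break point of the lower envelope of the lines y = a_i + i · x (there are 5 lines, with slopes 0, 1, ..., 4). Only the lines that attain the minimum somewhere contribute to roots; other lines are dominated. Here the surviving (envelope) indices are i = 4, i = 3, i = 2, i = 1, i = 0.
Intersections between consecutive envelope lines give the roots: for adjacent envelope indices i < j the intersection is x = (a_i − a_j) / (j − i). Reading off the sorted break points: {-5, -2, 0, 2}.
Verification: at each break x_0, at least two indices attain the minimum of min_i(a_i + i · x_0).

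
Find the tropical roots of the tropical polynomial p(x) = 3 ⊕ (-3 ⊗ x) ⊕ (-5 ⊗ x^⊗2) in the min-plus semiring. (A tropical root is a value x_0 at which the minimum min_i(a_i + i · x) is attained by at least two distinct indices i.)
Roots: {2, 6}

Each tropical root is a break point of the lower envelope of the lines y = a_i + i · x (there are 3 lines, with slopes 0, 1, ..., 2). Only the lines that attain the minimum somewhere contribute to roots; other lines are dominated. Here the surviving (envelope) indices are i = 2, i = 1, i = 0.
Intersections between consecutive envelope lines give the roots: for adjacent envelope indices i < j the intersection is x = (a_i − a_j) / (j − i). Reading off the sorted break points: {2, 6}.
Verification: at each break x_0, at least two indices attain the minimum of min_i(a_i + i · x_0).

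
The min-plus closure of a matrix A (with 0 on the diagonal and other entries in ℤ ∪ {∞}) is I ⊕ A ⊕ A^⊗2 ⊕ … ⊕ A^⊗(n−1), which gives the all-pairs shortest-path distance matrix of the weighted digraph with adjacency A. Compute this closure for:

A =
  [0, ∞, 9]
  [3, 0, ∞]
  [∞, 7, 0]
Closure =
  [0, 16, 9]
  [3, 0, 12]
  [10, 7, 0]

This is the Floyd-Warshall all-pairs shortest-path computation. For each intermediate vertex k = 0, 1, …, 2, update dist[i][j] ← min(dist[i][j], dist[i][k] + dist[k][j]). The final matrix gives, for each (i, j), the minimum total weight of any directed path from i to j (possibly empty when i = j).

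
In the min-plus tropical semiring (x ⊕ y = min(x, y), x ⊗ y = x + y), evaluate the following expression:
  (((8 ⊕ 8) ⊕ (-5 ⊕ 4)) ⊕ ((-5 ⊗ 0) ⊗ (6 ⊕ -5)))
(((8 ⊕ 8) ⊕ (-5 ⊕ 4)) ⊕ ((-5 ⊗ 0) ⊗ (6 ⊕ -5))) = -10

Expand innermost to outermost. Recall ⊕ takes the minimum of its arguments and ⊗ takes their sum. Working out the expression (((8 ⊕ 8) ⊕ (-5 ⊕ 4)) ⊕ ((-5 ⊗ 0) ⊗ (6 ⊕ -5))) gives -10.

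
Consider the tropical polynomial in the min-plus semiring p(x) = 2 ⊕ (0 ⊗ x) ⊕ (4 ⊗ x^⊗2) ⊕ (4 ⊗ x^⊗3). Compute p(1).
p(1) = 1

A tropical monomial a ⊗ x^⊗i evaluates to a + i · x. Evaluating each term at x = 1:
  Term 0 contributes 2 + 0 · 1 = 2
  Term 1 contributes 0 + 1 · 1 = 1
  Term 2 contributes 4 + 2 · 1 = 6
  Term 3 contributes 4 + 3 · 1 = 7
p(1) = ⊕ of these = min[2, 1, 6, 7] = 1.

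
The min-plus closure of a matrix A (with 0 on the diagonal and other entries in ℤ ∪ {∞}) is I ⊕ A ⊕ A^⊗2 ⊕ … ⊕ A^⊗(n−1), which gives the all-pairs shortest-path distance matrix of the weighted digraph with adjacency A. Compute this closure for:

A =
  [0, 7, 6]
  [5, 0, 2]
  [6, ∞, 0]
Closure =
  [0, 7, 6]
  [5, 0, 2]
  [6, 13, 0]

This is the Floyd-Warshall all-pairs shortest-path computation. For each intermediate vertex k = 0, 1, …, 2, update dist[i][j] ← min(dist[i][j], dist[i][k] + dist[k][j]). The final matrix gives, for each (i, j), the minimum total weight of any directed path from i to j (possibly empty when i = j).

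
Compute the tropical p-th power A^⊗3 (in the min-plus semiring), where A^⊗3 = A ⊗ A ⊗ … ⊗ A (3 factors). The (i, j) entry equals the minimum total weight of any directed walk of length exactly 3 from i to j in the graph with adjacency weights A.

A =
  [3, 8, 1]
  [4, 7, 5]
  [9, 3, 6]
A^⊗3 =
  [8, 7, 7]
  [10, 8, 8]
  [10, 11, 8]

Each entry (A^⊗3)_ij equals the minimum over all length-3 walks i = v_0 → v_1 → … → v_3 = j of Σ_t A[v_t][v_{t+1}]. For example, for (i, j) = (0, 2) we minimise over 9 possible intermediate vertex sequences; the minimum is 7, attained along the walk 0 → 0 → 0 → 2.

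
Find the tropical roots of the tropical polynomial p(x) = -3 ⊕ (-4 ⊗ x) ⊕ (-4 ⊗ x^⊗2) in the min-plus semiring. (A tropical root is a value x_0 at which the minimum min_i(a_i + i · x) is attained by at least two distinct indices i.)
Roots: {0, 1}

Each tropical root is a break point of the lower envelope of the lines y = a_i + i · x (there are 3 lines, with slopes 0, 1, ..., 2). Only the lines that attain the minimum somewhere contribute to roots; other lines are dominated. Here the surviving (envelope) indices are i = 2, i = 1, i = 0.
Intersections between consecutive envelope lines give the roots: for adjacent envelope indices i < j the intersection is x = (a_i − a_j) / (j − i). Reading off the sorted break points: {0, 1}.
Verification: at each break x_0, at least two indices attain the minimum of min_i(a_i + i · x_0).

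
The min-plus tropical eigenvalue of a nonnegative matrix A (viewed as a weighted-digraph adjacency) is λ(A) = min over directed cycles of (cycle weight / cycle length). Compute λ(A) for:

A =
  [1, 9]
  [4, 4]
λ(A) = 1

Enumerate directed cycles and compute their means (weight / length). Sample:
  cycle 0 → 0: weight = 1, length = 1, mean = 1/1 ≈ 1.000
  cycle 1 → 1: weight = 4, length = 1, mean = 4/1 ≈ 4.000
  cycle 0 → 1 → 0: weight = 13, length = 2, mean = 13/2 ≈ 6.500
  cycle 1 → 0 → 1: weight = 13, length = 2, mean = 13/2 ≈ 6.500
Minimum mean = 1.000, attained e.g. along the cycle 0 → 0 with weight 1 and length 1. So λ(A) = 1/1 = 1.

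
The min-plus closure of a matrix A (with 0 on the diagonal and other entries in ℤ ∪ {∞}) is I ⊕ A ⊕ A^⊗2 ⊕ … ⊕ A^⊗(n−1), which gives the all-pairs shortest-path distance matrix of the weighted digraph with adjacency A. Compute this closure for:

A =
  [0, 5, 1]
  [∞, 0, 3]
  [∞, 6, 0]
Closure =
  [0, 5, 1]
  [∞, 0, 3]
  [∞, 6, 0]

This is the Floyd-Warshall all-pairs shortest-path computation. For each intermediate vertex k = 0, 1, …, 2, update dist[i][j] ← min(dist[i][j], dist[i][k] + dist[k][j]). The final matrix gives, for each (i, j), the minimum total weight of any directed path from i to j (possibly empty when i = j).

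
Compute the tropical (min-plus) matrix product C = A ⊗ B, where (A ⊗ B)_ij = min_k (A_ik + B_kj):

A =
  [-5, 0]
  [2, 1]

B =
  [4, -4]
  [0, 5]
A ⊗ B =
  [-1, -9]
  [1, -2]

Apply the min-plus product entry-by-entry:
  C[0][0] = min over k of (A[0][0] + B[0][0] = -5 + 4 = -1, A[0][1] + B[1][0] = 0 + 0 = 0) = -1 (attained at k = 0)
  C[0][1] = min over k of (A[0][0] + B[0][1] = -5 + -4 = -9, A[0][1] + B[1][1] = 0 + 5 = 5) = -9 (attained at k = 0)
  C[1][0] = min over k of (A[1][0] + B[0][0] = 2 + 4 = 6, A[1][1] + B[1][0] = 1 + 0 = 1) = 1 (attained at k = 1)
  C[1][1] = min over k of (A[1][0] + B[0][1] = 2 + -4 = -2, A[1][1] + B[1][1] = 1 + 5 = 6) = -2 (attained at k = 0)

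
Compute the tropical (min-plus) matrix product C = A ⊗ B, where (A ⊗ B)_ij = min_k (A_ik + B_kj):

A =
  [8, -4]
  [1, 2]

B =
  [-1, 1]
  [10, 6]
A ⊗ B =
  [6, 2]
  [0, 2]

Apply the min-plus product entry-by-entry:
  C[0][0] = min over k of (A[0][0] + B[0][0] = 8 + -1 = 7, A[0][1] + B[1][0] = -4 + 10 = 6) = 6 (attained at k = 1)
  C[0][1] = min over k of (A[0][0] + B[0][1] = 8 + 1 = 9, A[0][1] + B[1][1] = -4 + 6 = 2) = 2 (attained at k = 1)
  C[1][0] = min over k of (A[1][0] + B[0][0] = 1 + -1 = 0, A[1][1] + B[1][0] = 2 + 10 = 12) = 0 (attained at k = 0)
  C[1][1] = min over k of (A[1][0] + B[0][1] = 1 + 1 = 2, A[1][1] + B[1][1] = 2 + 6 = 8) = 2 (attained at k = 0)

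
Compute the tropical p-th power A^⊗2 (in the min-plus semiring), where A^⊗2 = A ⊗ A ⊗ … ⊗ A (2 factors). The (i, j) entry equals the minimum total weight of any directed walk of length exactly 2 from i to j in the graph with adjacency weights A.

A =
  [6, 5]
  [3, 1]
A^⊗2 =
  [8, 6]
  [4, 2]

Each entry (A^⊗2)_ij equals the minimum over all length-2 walks i = v_0 → v_1 → … → v_2 = j of Σ_t A[v_t][v_{t+1}]. For example, for (i, j) = (0, 1) we minimise over 2 possible intermediate vertex sequences; the minimum is 6, attained along the walk 0 → 1 → 1.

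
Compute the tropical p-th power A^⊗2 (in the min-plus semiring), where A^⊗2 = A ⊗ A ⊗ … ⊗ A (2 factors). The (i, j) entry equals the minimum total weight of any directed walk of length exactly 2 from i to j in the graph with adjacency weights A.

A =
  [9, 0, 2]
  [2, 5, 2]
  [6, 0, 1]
A^⊗2 =
  [2, 2, 2]
  [7, 2, 3]
  [2, 1, 2]

Each entry (A^⊗2)_ij equals the minimum over all length-2 walks i = v_0 → v_1 → … → v_2 = j of Σ_t A[v_t][v_{t+1}]. For example, for (i, j) = (0, 2) we minimise over 3 possible intermediate vertex sequences; the minimum is 2, attained along the walk 0 → 1 → 2.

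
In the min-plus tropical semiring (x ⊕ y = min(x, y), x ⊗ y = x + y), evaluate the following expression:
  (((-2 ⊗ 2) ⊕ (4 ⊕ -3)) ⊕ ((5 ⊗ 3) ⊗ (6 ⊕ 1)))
(((-2 ⊗ 2) ⊕ (4 ⊕ -3)) ⊕ ((5 ⊗ 3) ⊗ (6 ⊕ 1))) = -3

Expand innermost to outermost. Recall ⊕ takes the minimum of its arguments and ⊗ takes their sum. Working out the expression (((-2 ⊗ 2) ⊕ (4 ⊕ -3)) ⊕ ((5 ⊗ 3) ⊗ (6 ⊕ 1))) gives -3.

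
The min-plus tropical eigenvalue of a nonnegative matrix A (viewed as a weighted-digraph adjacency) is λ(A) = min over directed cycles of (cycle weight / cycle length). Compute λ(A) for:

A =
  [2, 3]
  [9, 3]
λ(A) = 2

Enumerate directed cycles and compute their means (weight / length). Sample:
  cycle 0 → 0: weight = 2, length = 1, mean = 2/1 ≈ 2.000
  cycle 1 → 1: weight = 3, length = 1, mean = 3/1 ≈ 3.000
  cycle 0 → 1 → 0: weight = 12, length = 2, mean = 12/2 ≈ 6.000
  cycle 1 → 0 → 1: weight = 12, length = 2, mean = 12/2 ≈ 6.000
Minimum mean = 2.000, attained e.g. along the cycle 0 → 0 with weight 2 and length 1. So λ(A) = 2/1 = 2.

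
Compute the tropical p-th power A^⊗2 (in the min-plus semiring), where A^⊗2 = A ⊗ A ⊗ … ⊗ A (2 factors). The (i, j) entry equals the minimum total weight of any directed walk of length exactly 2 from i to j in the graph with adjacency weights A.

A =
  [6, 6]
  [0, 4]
A^⊗2 =
  [6, 10]
  [4, 6]

Each entry (A^⊗2)_ij equals the minimum over all length-2 walks i = v_0 → v_1 → … → v_2 = j of Σ_t A[v_t][v_{t+1}]. For example, for (i, j) = (0, 1) we minimise over 2 possible intermediate vertex sequences; the minimum is 10, attained along the walk 0 → 1 → 1.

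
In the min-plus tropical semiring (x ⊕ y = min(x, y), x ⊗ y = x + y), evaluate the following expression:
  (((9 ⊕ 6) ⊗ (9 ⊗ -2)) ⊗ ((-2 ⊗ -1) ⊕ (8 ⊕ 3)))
(((9 ⊕ 6) ⊗ (9 ⊗ -2)) ⊗ ((-2 ⊗ -1) ⊕ (8 ⊕ 3))) = 10

Expand innermost to outermost. Recall ⊕ takes the minimum of its arguments and ⊗ takes their sum. Working out the expression (((9 ⊕ 6) ⊗ (9 ⊗ -2)) ⊗ ((-2 ⊗ -1) ⊕ (8 ⊕ 3))) gives 10.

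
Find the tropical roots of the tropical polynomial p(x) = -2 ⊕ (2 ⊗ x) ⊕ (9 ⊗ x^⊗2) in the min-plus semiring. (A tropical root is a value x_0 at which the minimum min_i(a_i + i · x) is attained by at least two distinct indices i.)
Roots: {-7, -4}

Each tropical root is a break point of the lower envelope of the lines y = a_i + i · x (there are 3 lines, with slopes 0, 1, ..., 2). Only the lines that attain the minimum somewhere contribute to roots; other lines are dominated. Here the surviving (envelope) indices are i = 2, i = 1, i = 0.
Intersections between consecutive envelope lines give the roots: for adjacent envelope indices i < j the intersection is x = (a_i − a_j) / (j − i). Reading off the sorted break points: {-7, -4}.
Verification: at each break x_0, at least two indices attain the minimum of min_i(a_i + i · x_0).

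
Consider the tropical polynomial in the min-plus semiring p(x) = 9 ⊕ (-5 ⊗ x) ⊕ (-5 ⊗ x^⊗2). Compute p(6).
p(6) = 1

A tropical monomial a ⊗ x^⊗i evaluates to a + i · x. Evaluating each term at x = 6:
  Term 0 contributes 9 + 0 · 6 = 9
  Term 1 contributes -5 + 1 · 6 = 1
  Term 2 contributes -5 + 2 · 6 = 7
p(6) = ⊕ of these = min[9, 1, 7] = 1.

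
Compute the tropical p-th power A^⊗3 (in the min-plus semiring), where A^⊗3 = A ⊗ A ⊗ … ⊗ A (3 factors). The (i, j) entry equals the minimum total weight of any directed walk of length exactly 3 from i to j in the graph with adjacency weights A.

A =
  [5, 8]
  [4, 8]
A^⊗3 =
  [15, 18]
  [14, 17]

Each entry (A^⊗3)_ij equals the minimum over all length-3 walks i = v_0 → v_1 → … → v_3 = j of Σ_t A[v_t][v_{t+1}]. For example, for (i, j) = (0, 1) we minimise over 4 possible intermediate vertex sequences; the minimum is 18, attained along the walk 0 → 0 → 0 → 1.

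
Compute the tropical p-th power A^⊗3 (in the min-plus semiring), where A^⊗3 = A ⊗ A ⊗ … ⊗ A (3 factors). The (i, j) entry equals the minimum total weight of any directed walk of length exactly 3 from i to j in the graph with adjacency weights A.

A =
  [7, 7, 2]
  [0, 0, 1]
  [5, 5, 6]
A^⊗3 =
  [7, 7, 8]
  [0, 0, 1]
  [5, 5, 6]

Each entry (A^⊗3)_ij equals the minimum over all length-3 walks i = v_0 → v_1 → … → v_3 = j of Σ_t A[v_t][v_{t+1}]. For example, for (i, j) = (0, 2) we minimise over 9 possible intermediate vertex sequences; the minimum is 8, attained along the walk 0 → 1 → 1 → 2.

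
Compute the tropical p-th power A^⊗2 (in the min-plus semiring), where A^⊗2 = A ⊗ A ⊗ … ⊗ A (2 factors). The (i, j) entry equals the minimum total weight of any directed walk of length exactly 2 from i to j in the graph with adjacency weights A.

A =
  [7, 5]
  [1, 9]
A^⊗2 =
  [6, 12]
  [8, 6]

Each entry (A^⊗2)_ij equals the minimum over all length-2 walks i = v_0 → v_1 → … → v_2 = j of Σ_t A[v_t][v_{t+1}]. For example, for (i, j) = (0, 1) we minimise over 2 possible intermediate vertex sequences; the minimum is 12, attained along the walk 0 → 0 → 1.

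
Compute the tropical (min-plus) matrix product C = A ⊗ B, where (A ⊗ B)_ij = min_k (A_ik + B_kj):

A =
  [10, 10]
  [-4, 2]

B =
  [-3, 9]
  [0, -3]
A ⊗ B =
  [7, 7]
  [-7, -1]

Apply the min-plus product entry-by-entry:
  C[0][0] = min over k of (A[0][0] + B[0][0] = 10 + -3 = 7, A[0][1] + B[1][0] = 10 + 0 = 10) = 7 (attained at k = 0)
  C[0][1] = min over k of (A[0][0] + B[0][1] = 10 + 9 = 19, A[0][1] + B[1][1] = 10 + -3 = 7) = 7 (attained at k = 1)
  C[1][0] = min over k of (A[1][0] + B[0][0] = -4 + -3 = -7, A[1][1] + B[1][0] = 2 + 0 = 2) = -7 (attained at k = 0)
  C[1][1] = min over k of (A[1][0] + B[0][1] = -4 + 9 = 5, A[1][1] + B[1][1] = 2 + -3 = -1) = -1 (attained at k = 1)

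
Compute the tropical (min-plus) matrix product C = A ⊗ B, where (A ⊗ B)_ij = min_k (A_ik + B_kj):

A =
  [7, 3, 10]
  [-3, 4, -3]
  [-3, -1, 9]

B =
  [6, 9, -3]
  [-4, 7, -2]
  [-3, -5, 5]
A ⊗ B =
  [-1, 5, 1]
  [-6, -8, -6]
  [-5, 4, -6]

Apply the min-plus product entry-by-entry:
  C[0][0] = min over k of (A[0][0] + B[0][0] = 7 + 6 = 13, A[0][1] + B[1][0] = 3 + -4 = -1, A[0][2] + B[2][0] = 10 + -3 = 7) = -1 (attained at k = 1)
  C[0][1] = min over k of (A[0][0] + B[0][1] = 7 + 9 = 16, A[0][1] + B[1][1] = 3 + 7 = 10, A[0][2] + B[2][1] = 10 + -5 = 5) = 5 (attained at k = 2)
  C[0][2] = min over k of (A[0][0] + B[0][2] = 7 + -3 = 4, A[0][1] + B[1][2] = 3 + -2 = 1, A[0][2] + B[2][2] = 10 + 5 = 15) = 1 (attained at k = 1)
  C[1][0] = min over k of (A[1][0] + B[0][0] = -3 + 6 = 3, A[1][1] + B[1][0] = 4 + -4 = 0, A[1][2] + B[2][0] = -3 + -3 = -6) = -6 (attained at k = 2)
  C[1][1] = min over k of (A[1][0] + B[0][1] = -3 + 9 = 6, A[1][1] + B[1][1] = 4 + 7 = 11, A[1][2] + B[2][1] = -3 + -5 = -8) = -8 (attained at k = 2)
  C[1][2] = min over k of (A[1][0] + B[0][2] = -3 + -3 = -6, A[1][1] + B[1][2] = 4 + -2 = 2, A[1][2] + B[2][2] = -3 + 5 = 2) = -6 (attained at k = 0)
  C[2][0] = min over k of (A[2][0] + B[0][0] = -3 + 6 = 3, A[2][1] + B[1][0] = -1 + -4 = -5, A[2][2] + B[2][0] = 9 + -3 = 6) = -5 (attained at k = 1)
  C[2][1] = min over k of (A[2][0] + B[0][1] = -3 + 9 = 6, A[2][1] + B[1][1] = -1 + 7 = 6, A[2][2] + B[2][1] = 9 + -5 = 4) = 4 (attained at k = 2)
  C[2][2] = min over k of (A[2][0] + B[0][2] = -3 + -3 = -6, A[2][1] + B[1][2] = -1 + -2 = -3, A[2][2] + B[2][2] = 9 + 5 = 14) = -6 (attained at k = 0)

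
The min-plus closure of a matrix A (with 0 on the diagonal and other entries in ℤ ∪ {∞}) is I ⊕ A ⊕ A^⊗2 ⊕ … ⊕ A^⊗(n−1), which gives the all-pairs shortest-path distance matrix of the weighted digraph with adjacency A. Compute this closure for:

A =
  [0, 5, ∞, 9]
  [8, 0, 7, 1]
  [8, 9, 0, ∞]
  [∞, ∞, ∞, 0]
Closure =
  [0, 5, 12, 6]
  [8, 0, 7, 1]
  [8, 9, 0, 10]
  [∞, ∞, ∞, 0]

This is the Floyd-Warshall all-pairs shortest-path computation. For each intermediate vertex k = 0, 1, …, 3, update dist[i][j] ← min(dist[i][j], dist[i][k] + dist[k][j]). The final matrix gives, for each (i, j), the minimum total weight of any directed path from i to j (possibly empty when i = j).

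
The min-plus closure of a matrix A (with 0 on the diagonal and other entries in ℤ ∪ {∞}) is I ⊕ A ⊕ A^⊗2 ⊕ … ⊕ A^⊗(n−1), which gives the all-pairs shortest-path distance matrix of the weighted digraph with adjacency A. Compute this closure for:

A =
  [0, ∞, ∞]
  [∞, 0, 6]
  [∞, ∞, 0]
Closure =
  [0, ∞, ∞]
  [∞, 0, 6]
  [∞, ∞, 0]

This is the Floyd-Warshall all-pairs shortest-path computation. For each intermediate vertex k = 0, 1, …, 2, update dist[i][j] ← min(dist[i][j], dist[i][k] + dist[k][j]). The final matrix gives, for each (i, j), the minimum total weight of any directed path from i to j (possibly empty when i = j).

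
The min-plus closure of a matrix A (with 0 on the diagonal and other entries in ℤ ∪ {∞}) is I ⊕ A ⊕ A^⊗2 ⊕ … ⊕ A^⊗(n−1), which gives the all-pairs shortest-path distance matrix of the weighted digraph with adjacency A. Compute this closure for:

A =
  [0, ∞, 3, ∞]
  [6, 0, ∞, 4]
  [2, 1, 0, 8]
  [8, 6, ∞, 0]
Closure =
  [0, 4, 3, 8]
  [6, 0, 9, 4]
  [2, 1, 0, 5]
  [8, 6, 11, 0]

This is the Floyd-Warshall all-pairs shortest-path computation. For each intermediate vertex k = 0, 1, …, 3, update dist[i][j] ← min(dist[i][j], dist[i][k] + dist[k][j]). The final matrix gives, for each (i, j), the minimum total weight of any directed path from i to j (possibly empty when i = j).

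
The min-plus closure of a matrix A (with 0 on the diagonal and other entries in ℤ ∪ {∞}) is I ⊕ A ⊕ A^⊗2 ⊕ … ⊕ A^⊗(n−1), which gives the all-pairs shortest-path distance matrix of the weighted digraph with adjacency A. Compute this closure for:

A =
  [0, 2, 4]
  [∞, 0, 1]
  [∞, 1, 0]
Closure =
  [0, 2, 3]
  [∞, 0, 1]
  [∞, 1, 0]

This is the Floyd-Warshall all-pairs shortest-path computation. For each intermediate vertex k = 0, 1, …, 2, update dist[i][j] ← min(dist[i][j], dist[i][k] + dist[k][j]). The final matrix gives, for each (i, j), the minimum total weight of any directed path from i to j (possibly empty when i = j).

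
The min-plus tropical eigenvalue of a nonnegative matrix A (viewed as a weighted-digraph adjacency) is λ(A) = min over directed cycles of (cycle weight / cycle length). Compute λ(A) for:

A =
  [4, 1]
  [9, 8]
λ(A) = 4

Enumerate directed cycles and compute their means (weight / length). Sample:
  cycle 0 → 0: weight = 4, length = 1, mean = 4/1 ≈ 4.000
  cycle 1 → 1: weight = 8, length = 1, mean = 8/1 ≈ 8.000
  cycle 0 → 1 → 0: weight = 10, length = 2, mean = 10/2 ≈ 5.000
  cycle 1 → 0 → 1: weight = 10, length = 2, mean = 10/2 ≈ 5.000
Minimum mean = 4.000, attained e.g. along the cycle 0 → 0 with weight 4 and length 1. So λ(A) = 4/1 = 4.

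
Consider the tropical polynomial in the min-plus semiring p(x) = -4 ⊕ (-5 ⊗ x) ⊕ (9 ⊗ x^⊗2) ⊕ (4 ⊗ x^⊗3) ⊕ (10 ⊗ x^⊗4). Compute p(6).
p(6) = -4

A tropical monomial a ⊗ x^⊗i evaluates to a + i · x. Evaluating each term at x = 6:
  Term 0 contributes -4 + 0 · 6 = -4
  Term 1 contributes -5 + 1 · 6 = 1
  Term 2 contributes 9 + 2 · 6 = 21
  Term 3 contributes 4 + 3 · 6 = 22
  Term 4 contributes 10 + 4 · 6 = 34
p(6) = ⊕ of these = min[-4, 1, 21, 22, 34] = -4.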